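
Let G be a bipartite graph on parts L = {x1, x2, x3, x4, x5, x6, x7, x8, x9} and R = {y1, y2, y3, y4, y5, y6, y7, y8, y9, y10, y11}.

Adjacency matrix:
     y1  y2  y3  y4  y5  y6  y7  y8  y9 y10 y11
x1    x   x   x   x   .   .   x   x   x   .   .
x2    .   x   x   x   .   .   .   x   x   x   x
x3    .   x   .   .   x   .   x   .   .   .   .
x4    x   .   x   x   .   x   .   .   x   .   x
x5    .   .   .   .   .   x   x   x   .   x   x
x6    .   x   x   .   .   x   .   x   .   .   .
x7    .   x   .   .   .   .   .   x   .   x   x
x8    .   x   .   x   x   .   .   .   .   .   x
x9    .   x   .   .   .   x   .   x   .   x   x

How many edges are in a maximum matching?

9

A valid assignment of size 9: x1-y3, x2-y4, x3-y2, x4-y11, x5-y7, x6-y8, x7-y10, x8-y5, x9-y6.
This saturates every left vertex, so 9 is the maximum.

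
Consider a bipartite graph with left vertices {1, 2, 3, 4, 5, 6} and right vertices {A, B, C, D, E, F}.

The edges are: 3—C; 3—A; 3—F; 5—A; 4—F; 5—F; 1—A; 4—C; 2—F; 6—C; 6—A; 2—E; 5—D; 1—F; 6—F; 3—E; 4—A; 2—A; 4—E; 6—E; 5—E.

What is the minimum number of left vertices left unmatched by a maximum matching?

1

For example, pair 1–A, 2–F, 3–C, 4–E, 5–D.
The set {1, 2, 3, 4, 6} has only 4 neighbours ({A, C, E, F}), so by Hall's theorem at most 5 of the 6 left vertices can be matched.
That matches 5 of the 6, leaving 1 unmatched; no matching can do better.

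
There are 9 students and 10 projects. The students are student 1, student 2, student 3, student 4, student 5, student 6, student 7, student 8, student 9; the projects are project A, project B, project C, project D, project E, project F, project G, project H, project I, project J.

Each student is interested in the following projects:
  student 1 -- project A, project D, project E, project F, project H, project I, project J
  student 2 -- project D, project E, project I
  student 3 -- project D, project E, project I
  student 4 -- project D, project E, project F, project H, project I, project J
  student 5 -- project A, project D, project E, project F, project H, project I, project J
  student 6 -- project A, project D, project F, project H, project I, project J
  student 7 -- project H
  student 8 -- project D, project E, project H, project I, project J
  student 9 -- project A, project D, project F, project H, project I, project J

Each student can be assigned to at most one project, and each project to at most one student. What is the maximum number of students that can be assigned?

A valid assignment of size 7: student 1→project A, student 2→project D, student 3→project E, student 4→project J, student 5→project I, student 6→project F, student 7→project H.
The set {student 1, student 2, student 3, student 4, student 5, student 6, student 7, student 8, student 9} has only 7 neighbours ({project A, project D, project E, project F, project H, project I, project J}), so by Hall's theorem at most 7 of the 9 students can be matched.

7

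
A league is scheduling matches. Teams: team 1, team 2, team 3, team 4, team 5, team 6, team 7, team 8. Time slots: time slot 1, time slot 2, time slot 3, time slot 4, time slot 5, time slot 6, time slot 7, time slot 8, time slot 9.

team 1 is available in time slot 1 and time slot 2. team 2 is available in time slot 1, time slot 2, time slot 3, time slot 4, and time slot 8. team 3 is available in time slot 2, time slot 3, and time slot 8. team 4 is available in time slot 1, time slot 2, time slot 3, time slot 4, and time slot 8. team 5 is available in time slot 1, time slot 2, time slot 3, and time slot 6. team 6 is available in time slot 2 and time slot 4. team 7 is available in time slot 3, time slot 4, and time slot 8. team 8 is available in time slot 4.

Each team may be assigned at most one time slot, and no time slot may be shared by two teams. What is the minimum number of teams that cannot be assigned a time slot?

A valid assignment of size 6: team 1→time slot 1, team 2→time slot 8, team 3→time slot 2, team 4→time slot 3, team 5→time slot 6, team 6→time slot 4.
The set {team 1, team 2, team 3, team 4, team 6, team 7, team 8} has only 5 neighbours ({time slot 1, time slot 2, time slot 3, time slot 4, time slot 8}), so by Hall's theorem at most 6 of the 8 teams can be matched.
That matches 6 of the 8, leaving 2 unmatched; no matching can do better.

2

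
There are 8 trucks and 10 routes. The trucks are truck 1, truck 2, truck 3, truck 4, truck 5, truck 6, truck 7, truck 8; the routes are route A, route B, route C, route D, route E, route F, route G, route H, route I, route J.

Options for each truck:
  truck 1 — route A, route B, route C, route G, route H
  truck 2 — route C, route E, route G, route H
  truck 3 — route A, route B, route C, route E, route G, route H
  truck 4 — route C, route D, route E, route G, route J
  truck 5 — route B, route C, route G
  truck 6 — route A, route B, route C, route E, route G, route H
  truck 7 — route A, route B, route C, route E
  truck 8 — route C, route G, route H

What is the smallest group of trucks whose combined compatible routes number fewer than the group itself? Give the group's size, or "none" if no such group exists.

Take S = {truck 1, truck 2, truck 3, truck 5, truck 6, truck 7, truck 8}. Its neighbourhood is {route A, route B, route C, route E, route G, route H}, so |N(S)| = 6 < |S| = 7.
Every subset of size less than 7 has at least as many neighbours as members, so 7 is the minimum.

7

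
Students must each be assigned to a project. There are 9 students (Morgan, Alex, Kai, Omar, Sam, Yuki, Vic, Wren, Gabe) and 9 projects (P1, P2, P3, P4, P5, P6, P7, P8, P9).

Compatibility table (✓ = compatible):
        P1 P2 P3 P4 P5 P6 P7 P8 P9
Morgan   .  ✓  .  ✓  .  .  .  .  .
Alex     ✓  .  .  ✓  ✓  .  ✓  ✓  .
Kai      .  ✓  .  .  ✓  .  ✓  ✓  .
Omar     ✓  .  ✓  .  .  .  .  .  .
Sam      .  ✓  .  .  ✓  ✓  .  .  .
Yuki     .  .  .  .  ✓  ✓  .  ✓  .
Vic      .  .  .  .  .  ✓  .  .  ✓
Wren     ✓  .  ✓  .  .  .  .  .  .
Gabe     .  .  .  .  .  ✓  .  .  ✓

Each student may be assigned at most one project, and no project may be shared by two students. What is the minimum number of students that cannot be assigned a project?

For example, pair Morgan–P4, Alex–P7, Kai–P2, Omar–P3, Sam–P5, Yuki–P8, Vic–P6, Wren–P1, Gabe–P9.
All 9 students are matched, so no larger matching exists.
That matches 9 of the 9, leaving 0 unmatched; no matching can do better.

0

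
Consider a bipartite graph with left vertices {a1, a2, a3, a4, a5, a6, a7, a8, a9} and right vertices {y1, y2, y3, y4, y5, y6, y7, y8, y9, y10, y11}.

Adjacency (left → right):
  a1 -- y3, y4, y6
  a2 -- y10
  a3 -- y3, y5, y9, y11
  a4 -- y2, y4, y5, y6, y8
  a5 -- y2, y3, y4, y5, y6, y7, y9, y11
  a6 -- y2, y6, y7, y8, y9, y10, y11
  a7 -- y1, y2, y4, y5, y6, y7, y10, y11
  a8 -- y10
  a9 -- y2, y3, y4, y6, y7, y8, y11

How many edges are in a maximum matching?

A valid assignment of size 8: a1–y3, a2–y10, a3–y11, a4–y8, a5–y6, a6–y9, a7–y4, a9–y7.
The set {a2, a8} has only 1 neighbour ({y10}), so by Hall's theorem at most 8 of the 9 left vertices can be matched.

8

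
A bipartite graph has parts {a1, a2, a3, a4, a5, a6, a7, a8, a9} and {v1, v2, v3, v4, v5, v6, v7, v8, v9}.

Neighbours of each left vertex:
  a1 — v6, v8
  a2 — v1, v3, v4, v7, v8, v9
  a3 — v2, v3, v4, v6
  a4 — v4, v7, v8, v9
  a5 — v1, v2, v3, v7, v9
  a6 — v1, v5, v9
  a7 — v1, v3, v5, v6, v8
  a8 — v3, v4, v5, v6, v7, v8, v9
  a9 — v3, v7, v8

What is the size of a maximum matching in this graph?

For example, pair a1–v8, a2–v3, a3–v6, a4–v4, a5–v2, a6–v9, a7–v1, a8–v5, a9–v7.
This saturates every left vertex, so 9 is the maximum.

9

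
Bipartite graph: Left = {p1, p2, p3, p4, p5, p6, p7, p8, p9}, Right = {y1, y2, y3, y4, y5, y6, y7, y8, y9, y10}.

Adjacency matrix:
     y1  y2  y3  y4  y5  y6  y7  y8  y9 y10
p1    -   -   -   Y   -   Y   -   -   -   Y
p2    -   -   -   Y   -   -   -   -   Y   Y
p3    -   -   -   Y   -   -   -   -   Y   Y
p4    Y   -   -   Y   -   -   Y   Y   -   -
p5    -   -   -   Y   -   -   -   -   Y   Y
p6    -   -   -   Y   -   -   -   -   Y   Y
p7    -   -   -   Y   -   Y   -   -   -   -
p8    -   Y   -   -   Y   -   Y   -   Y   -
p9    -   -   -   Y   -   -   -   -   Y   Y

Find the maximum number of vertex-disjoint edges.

For example, pair p1→y6, p2→y9, p3→y4, p4→y1, p5→y10, p8→y7.
The set {p1, p2, p3, p5, p6, p7, p9} has only 4 neighbours ({y10, y4, y6, y9}), so by Hall's theorem at most 6 of the 9 left vertices can be matched.

6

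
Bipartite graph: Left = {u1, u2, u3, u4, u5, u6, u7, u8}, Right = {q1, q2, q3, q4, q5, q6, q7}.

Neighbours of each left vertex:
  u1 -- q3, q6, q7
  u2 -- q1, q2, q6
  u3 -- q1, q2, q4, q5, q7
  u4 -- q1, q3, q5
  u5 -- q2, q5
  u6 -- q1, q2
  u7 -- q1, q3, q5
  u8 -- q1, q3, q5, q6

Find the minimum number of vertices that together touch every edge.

The 7 edges u1–q7, u2–q6, u3–q4, u4–q3, u5–q2, u6–q1, u7–q5 form a matching, so any vertex cover needs at least 7 vertices (one per matched edge).
Conversely {u1, u3, q1, q2, q3, q5, q6} meets every edge and has exactly 7 vertices, so 7 is optimal.

7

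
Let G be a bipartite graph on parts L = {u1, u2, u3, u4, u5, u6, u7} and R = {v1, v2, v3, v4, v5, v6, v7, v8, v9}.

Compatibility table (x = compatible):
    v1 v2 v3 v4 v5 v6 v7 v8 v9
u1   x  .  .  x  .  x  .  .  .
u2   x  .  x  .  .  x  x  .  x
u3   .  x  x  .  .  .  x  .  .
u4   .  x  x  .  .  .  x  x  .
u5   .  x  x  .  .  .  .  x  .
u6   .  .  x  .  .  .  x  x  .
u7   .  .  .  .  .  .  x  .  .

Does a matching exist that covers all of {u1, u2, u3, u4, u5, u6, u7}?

The set {u3, u4, u5, u6, u7} has only 4 neighbours ({v2, v3, v7, v8}), so by Hall's theorem at most 6 of the 7 left vertices can be matched.
Hence no matching covers every left vertex.

No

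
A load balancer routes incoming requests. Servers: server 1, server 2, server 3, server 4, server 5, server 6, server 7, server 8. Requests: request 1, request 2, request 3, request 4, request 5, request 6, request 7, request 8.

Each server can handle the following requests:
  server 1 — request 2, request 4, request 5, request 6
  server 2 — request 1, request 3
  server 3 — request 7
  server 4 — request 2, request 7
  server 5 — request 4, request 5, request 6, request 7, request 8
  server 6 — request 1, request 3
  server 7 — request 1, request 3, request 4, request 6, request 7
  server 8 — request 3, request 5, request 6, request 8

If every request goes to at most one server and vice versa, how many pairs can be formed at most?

A valid assignment of size 8: server 1–request 5, server 2–request 1, server 3–request 7, server 4–request 2, server 5–request 8, server 6–request 3, server 7–request 4, server 8–request 6.
This saturates every server, so 8 is the maximum.

8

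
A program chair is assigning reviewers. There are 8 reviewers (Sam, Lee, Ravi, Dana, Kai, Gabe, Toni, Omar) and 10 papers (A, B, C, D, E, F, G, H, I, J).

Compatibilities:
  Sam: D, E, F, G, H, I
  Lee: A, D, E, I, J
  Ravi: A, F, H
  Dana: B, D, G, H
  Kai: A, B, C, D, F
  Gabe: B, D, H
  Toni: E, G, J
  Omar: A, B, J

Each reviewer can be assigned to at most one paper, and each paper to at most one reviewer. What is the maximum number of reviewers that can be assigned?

A valid assignment of size 8: Sam→E, Lee→A, Ravi→H, Dana→G, Kai→F, Gabe→D, Toni→J, Omar→B.
This saturates every reviewer, so 8 is the maximum.

8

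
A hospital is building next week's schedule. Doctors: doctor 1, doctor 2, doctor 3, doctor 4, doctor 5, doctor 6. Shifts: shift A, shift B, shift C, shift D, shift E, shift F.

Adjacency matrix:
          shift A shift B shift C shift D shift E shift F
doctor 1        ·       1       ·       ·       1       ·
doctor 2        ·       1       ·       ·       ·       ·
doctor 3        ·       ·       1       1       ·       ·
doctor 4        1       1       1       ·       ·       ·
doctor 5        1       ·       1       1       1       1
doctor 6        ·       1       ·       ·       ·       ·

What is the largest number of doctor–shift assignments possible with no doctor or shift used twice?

For example, pair doctor 1→shift E, doctor 2→shift B, doctor 3→shift D, doctor 4→shift C, doctor 5→shift A.
The set {doctor 2, doctor 6} has only 1 neighbour ({shift B}), so by Hall's theorem at most 5 of the 6 doctors can be matched.

5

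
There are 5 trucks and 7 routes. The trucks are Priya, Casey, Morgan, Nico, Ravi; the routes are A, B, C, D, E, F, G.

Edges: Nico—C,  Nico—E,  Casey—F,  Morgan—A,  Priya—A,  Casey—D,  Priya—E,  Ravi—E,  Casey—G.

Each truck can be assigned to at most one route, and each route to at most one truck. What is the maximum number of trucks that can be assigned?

4

For example, pair Priya→E, Casey→F, Morgan→A, Nico→C.
The set {Priya, Morgan, Ravi} has only 2 neighbours ({A, E}), so by Hall's theorem at most 4 of the 5 trucks can be matched.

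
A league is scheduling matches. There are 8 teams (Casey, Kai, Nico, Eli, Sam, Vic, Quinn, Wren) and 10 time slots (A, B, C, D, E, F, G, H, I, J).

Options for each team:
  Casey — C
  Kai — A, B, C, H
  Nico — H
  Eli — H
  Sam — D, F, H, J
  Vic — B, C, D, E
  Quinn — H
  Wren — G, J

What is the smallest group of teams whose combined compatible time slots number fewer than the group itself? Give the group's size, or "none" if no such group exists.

Take S = {Nico, Eli}. Its neighbourhood is {H}, so |N(S)| = 1 < |S| = 2.
No single vertex violates Hall's condition since each has at least one neighbour, so 2 is the minimum.

2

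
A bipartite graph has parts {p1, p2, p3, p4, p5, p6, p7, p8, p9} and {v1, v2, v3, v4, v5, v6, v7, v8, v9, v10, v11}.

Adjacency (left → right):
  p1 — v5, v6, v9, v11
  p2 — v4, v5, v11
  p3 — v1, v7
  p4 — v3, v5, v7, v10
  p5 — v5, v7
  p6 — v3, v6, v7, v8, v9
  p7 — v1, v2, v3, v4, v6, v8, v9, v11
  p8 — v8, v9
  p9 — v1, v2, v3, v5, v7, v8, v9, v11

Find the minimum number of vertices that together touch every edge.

9

{p1, p2, p3, p4, p5, p6, p7, p8, p9} is a vertex cover of size 9: every edge has an endpoint in this set.
No smaller cover exists because p1–v6, p2–v4, p3–v1, p4–v10, p5–v7, p6–v3, p7–v11, p8–v9, p9–v8 is a matching of size 9, and a cover must include an endpoint of each of these disjoint edges (König's theorem).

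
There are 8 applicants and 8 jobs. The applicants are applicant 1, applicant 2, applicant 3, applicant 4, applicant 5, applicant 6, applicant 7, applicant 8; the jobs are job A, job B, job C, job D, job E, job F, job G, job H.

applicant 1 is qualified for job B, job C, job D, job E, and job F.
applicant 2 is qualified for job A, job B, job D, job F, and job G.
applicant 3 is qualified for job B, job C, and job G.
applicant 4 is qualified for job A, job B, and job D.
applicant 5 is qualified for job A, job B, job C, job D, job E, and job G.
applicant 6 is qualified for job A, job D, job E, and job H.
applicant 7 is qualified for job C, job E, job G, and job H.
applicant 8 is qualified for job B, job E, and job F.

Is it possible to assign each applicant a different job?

One maximum matching: applicant 1-job C, applicant 2-job D, applicant 3-job G, applicant 4-job A, applicant 5-job B, applicant 6-job E, applicant 7-job H, applicant 8-job F.
All 8 applicants are covered.

Yes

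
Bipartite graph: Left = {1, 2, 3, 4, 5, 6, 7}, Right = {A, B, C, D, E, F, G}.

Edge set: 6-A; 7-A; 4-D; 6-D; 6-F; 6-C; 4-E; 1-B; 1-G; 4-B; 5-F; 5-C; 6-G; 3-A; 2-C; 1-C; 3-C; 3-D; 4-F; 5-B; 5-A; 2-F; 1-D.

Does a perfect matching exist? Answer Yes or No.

For example, pair 1→B, 2→C, 3→D, 4→E, 5→F, 6→G, 7→A.
All 7 left vertices are covered.

Yes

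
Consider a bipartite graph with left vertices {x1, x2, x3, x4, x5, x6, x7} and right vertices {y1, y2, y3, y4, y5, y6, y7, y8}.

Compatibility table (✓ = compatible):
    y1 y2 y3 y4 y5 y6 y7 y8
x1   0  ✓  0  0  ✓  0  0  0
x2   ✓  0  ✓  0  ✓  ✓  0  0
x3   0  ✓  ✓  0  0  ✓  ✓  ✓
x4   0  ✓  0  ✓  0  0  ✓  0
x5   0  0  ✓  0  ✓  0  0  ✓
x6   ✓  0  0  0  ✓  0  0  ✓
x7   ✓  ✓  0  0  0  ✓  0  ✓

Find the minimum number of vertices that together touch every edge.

7

The 7 edges x1–y2, x2–y3, x3–y6, x4–y7, x5–y8, x6–y5, x7–y1 form a matching, so any vertex cover needs at least 7 vertices (one per matched edge).
Conversely {x1, x2, x3, x4, x5, x6, x7} meets every edge and has exactly 7 vertices, so 7 is optimal.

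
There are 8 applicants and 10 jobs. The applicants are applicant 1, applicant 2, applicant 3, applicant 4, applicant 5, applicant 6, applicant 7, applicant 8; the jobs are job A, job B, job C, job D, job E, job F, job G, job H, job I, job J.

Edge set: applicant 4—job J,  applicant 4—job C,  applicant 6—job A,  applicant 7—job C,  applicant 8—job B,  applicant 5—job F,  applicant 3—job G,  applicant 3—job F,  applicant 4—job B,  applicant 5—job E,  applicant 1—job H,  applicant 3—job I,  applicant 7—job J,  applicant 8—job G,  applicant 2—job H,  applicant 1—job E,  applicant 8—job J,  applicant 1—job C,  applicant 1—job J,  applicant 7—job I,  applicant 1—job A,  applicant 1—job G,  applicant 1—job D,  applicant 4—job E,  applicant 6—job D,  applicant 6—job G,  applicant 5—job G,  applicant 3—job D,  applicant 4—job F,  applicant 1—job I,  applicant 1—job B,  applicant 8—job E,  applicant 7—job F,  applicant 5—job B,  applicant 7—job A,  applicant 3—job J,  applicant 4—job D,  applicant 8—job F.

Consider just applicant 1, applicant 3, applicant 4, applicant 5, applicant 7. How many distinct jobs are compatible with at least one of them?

The union of neighbours of {applicant 1, applicant 3, applicant 4, applicant 5, applicant 7} is {job A, job B, job C, job D, job E, job F, job G, job H, job I, job J}, which has 10 elements.
Since |N(S)| = 10 ≥ |S| = 5, Hall's condition holds for this subset.

10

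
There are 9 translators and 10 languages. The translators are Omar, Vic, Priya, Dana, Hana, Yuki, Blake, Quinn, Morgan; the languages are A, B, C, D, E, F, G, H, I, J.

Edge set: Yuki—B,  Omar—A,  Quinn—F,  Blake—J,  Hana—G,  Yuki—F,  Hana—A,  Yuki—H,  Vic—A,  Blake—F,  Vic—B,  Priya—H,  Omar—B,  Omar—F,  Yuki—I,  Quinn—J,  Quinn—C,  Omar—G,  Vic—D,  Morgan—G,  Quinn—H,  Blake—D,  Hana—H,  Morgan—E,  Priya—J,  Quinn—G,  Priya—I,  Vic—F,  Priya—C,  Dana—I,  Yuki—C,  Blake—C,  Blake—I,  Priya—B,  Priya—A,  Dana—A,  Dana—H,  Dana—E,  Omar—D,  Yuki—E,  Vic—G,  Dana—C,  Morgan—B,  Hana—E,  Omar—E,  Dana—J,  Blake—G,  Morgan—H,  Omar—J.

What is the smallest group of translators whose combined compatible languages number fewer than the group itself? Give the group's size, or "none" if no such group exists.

none

A matching saturating every translator exists, for instance Omar→A, Vic→D, Priya→I, Dana→J, Hana→H, Yuki→E, Blake→F, Quinn→G, Morgan→B.
By Hall's marriage theorem, this means |N(S)| ≥ |S| for every subset S, so no violating subset exists.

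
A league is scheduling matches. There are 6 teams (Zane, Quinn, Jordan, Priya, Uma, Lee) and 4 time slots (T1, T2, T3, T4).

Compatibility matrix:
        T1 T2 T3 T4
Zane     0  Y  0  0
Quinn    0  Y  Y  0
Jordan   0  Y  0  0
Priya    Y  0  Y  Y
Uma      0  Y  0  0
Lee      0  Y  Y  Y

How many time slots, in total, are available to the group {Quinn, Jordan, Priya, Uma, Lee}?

The union of neighbours of {Quinn, Jordan, Priya, Uma, Lee} is {T1, T2, T3, T4}, which has 4 elements.
Since |N(S)| = 4 < |S| = 5, Hall's condition fails for this subset.

4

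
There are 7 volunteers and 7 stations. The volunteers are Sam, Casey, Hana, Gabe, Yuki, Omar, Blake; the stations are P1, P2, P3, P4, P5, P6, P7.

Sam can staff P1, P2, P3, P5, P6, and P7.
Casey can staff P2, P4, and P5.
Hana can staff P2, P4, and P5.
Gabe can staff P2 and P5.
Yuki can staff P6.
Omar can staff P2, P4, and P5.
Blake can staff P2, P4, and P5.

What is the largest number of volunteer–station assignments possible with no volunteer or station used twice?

For example, pair Sam–P1, Casey–P2, Hana–P4, Gabe–P5, Yuki–P6.
The set {Casey, Hana, Gabe, Omar, Blake} has only 3 neighbours ({P2, P4, P5}), so by Hall's theorem at most 5 of the 7 volunteers can be matched.

5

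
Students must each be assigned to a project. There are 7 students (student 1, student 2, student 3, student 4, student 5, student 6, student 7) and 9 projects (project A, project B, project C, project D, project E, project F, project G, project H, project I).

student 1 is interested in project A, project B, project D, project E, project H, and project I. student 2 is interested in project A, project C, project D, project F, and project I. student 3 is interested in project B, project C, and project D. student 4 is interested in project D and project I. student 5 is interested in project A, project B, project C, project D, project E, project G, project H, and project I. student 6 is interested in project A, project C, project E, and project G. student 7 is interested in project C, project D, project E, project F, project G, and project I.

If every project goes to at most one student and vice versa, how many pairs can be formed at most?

For example, pair student 1–project I, student 2–project F, student 3–project C, student 4–project D, student 5–project H, student 6–project E, student 7–project G.
This saturates every student, so 7 is the maximum.

7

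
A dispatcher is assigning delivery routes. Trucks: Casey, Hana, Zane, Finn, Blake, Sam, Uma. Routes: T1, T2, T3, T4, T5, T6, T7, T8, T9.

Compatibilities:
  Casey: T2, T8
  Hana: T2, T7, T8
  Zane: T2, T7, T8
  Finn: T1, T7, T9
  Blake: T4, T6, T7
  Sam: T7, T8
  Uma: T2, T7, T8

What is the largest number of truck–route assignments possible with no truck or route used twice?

One maximum matching: Casey–T2, Hana–T7, Zane–T8, Finn–T9, Blake–T6.
The set {Casey, Hana, Zane, Sam, Uma} has only 3 neighbours ({T2, T7, T8}), so by Hall's theorem at most 5 of the 7 trucks can be matched.

5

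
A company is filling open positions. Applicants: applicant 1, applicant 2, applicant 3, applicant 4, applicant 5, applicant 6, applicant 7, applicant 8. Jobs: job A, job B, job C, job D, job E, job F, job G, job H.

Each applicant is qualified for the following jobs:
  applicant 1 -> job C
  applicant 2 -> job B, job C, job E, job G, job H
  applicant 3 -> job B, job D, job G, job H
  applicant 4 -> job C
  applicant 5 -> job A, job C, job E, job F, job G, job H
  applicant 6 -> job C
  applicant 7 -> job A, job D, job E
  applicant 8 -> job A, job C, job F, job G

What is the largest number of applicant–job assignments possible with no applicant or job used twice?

For example, pair applicant 1–job C, applicant 2–job H, applicant 3–job G, applicant 5–job F, applicant 7–job D, applicant 8–job A.
The set {applicant 1, applicant 4, applicant 6} has only 1 neighbour ({job C}), so by Hall's theorem at most 6 of the 8 applicants can be matched.

6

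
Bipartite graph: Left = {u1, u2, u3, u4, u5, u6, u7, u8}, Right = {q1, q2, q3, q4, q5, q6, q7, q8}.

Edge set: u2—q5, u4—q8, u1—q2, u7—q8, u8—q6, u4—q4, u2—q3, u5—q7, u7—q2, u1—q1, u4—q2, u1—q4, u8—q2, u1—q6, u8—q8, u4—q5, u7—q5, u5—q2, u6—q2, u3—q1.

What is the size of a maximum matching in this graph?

One maximum matching: u1–q6, u2–q3, u3–q1, u4–q4, u5–q7, u6–q2, u7–q5, u8–q8.
All 8 left vertices are matched, so no larger matching exists.

8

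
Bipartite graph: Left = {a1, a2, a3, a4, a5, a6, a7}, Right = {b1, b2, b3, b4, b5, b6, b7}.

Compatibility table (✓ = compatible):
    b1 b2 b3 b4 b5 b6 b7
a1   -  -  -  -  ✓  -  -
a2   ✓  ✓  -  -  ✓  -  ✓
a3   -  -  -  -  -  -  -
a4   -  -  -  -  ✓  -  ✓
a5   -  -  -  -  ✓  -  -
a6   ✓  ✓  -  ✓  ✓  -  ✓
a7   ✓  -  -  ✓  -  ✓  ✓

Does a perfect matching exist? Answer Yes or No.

The set {a1, a3, a5} has only 1 neighbour ({b5}), so by Hall's theorem at most 5 of the 7 left vertices can be matched.
Hence no matching covers every left vertex.

No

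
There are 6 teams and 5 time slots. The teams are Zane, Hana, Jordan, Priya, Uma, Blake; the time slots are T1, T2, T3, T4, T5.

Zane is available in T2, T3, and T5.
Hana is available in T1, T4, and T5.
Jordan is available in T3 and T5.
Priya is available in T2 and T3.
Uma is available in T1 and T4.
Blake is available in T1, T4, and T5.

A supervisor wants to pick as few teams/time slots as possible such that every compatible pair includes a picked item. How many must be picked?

A maximum matching has 5 edges (e.g. Zane–T5, Hana–T4, Jordan–T3, Priya–T2, Uma–T1).
By König's theorem the minimum vertex cover has the same size. One such cover is {T1, T2, T3, T4, T5}.

5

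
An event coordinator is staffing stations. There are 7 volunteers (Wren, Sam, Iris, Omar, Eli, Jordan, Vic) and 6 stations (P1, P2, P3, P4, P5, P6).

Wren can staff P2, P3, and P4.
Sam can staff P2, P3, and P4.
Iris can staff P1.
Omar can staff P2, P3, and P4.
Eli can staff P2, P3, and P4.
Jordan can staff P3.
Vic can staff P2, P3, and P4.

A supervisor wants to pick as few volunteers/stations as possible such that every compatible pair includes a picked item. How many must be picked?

4

{Iris, P2, P3, P4} is a vertex cover of size 4: every edge has an endpoint in this set.
No smaller cover exists because Wren–P2, Sam–P3, Iris–P1, Omar–P4 is a matching of size 4, and a cover must include an endpoint of each of these disjoint edges (König's theorem).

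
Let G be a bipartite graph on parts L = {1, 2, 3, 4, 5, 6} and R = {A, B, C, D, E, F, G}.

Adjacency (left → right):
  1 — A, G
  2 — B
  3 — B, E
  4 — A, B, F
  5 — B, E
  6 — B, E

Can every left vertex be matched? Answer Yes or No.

No

The set {2, 3, 5, 6} has only 2 neighbours ({B, E}), so by Hall's theorem at most 4 of the 6 left vertices can be matched.
Hence no matching covers every left vertex.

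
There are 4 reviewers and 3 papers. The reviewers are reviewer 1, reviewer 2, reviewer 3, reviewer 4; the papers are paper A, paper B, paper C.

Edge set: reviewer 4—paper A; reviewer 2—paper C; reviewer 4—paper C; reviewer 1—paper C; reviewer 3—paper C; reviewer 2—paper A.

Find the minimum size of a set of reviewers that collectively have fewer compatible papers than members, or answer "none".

Take S = {reviewer 1, reviewer 3}. Its neighbourhood is {paper C}, so |N(S)| = 1 < |S| = 2.
No single vertex violates Hall's condition since each has at least one neighbour, so 2 is the minimum.

2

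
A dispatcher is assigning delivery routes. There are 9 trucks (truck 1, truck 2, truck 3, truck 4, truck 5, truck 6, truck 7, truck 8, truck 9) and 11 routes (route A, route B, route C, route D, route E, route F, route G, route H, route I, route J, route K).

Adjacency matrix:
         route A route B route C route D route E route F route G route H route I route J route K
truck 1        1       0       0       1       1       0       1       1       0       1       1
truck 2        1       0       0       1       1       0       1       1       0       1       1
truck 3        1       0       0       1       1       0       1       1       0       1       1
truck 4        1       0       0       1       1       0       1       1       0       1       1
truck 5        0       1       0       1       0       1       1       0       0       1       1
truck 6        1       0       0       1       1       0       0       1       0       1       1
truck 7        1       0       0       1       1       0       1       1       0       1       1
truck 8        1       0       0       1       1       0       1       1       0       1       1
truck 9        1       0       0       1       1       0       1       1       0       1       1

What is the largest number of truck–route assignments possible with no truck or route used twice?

8

A valid assignment of size 8: truck 1–route A, truck 2–route K, truck 3–route H, truck 4–route D, truck 5–route B, truck 6–route J, truck 7–route G, truck 8–route E.
The set {truck 1, truck 2, truck 3, truck 4, truck 6, truck 7, truck 8, truck 9} has only 7 neighbours ({route A, route D, route E, route G, route H, route J, route K}), so by Hall's theorem at most 8 of the 9 trucks can be matched.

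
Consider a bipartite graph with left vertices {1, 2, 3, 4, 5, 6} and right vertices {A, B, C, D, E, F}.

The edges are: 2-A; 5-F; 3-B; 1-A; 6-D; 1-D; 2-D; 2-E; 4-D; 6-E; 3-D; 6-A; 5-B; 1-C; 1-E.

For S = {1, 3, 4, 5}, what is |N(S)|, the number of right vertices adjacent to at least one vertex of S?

The union of neighbours of {1, 3, 4, 5} is {A, B, C, D, E, F}, which has 6 elements.
Since |N(S)| = 6 ≥ |S| = 4, Hall's condition holds for this subset.

6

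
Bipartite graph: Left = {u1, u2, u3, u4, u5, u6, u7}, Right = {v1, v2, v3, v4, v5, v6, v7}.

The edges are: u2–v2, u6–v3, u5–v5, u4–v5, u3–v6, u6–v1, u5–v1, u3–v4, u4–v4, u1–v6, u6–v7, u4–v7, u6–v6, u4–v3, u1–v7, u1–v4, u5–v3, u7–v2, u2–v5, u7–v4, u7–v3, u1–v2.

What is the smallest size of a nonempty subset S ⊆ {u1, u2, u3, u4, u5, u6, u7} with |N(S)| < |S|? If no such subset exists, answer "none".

A matching saturating every left vertex exists, for instance u1→v7, u2→v5, u3→v6, u4→v4, u5→v3, u6→v1, u7→v2.
By Hall's marriage theorem, this means |N(S)| ≥ |S| for every subset S, so no violating subset exists.

none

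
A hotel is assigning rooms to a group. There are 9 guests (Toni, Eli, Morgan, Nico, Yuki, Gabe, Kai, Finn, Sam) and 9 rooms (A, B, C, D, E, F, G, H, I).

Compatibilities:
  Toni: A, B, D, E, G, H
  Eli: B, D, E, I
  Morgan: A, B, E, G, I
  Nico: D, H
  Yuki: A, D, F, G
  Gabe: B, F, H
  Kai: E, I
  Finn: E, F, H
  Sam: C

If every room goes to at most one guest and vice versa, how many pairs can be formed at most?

9

A valid assignment of size 9: Toni→A, Eli→E, Morgan→G, Nico→D, Yuki→F, Gabe→B, Kai→I, Finn→H, Sam→C.
All 9 guests are matched, so no larger matching exists.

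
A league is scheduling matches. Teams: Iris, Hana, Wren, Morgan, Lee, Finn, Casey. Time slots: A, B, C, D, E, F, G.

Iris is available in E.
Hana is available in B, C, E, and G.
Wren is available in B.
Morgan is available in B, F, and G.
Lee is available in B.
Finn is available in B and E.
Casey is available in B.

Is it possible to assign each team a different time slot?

No

The set {Iris, Wren, Lee, Finn, Casey} has only 2 neighbours ({B, E}), so by Hall's theorem at most 4 of the 7 teams can be matched.
Hence no matching covers every team.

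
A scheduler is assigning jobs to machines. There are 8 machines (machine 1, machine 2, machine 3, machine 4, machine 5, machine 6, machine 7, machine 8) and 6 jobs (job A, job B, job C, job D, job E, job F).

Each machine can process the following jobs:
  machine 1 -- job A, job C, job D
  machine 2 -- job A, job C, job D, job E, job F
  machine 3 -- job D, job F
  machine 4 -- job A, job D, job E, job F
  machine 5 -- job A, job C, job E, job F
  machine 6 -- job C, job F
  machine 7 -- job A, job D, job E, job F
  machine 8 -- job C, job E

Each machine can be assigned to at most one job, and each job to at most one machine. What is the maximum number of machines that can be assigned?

A valid assignment of size 5: machine 1–job C, machine 2–job E, machine 3–job D, machine 4–job F, machine 5–job A.
The set {machine 1, machine 2, machine 3, machine 4, machine 5, machine 6, machine 7, machine 8} has only 5 neighbours ({job A, job C, job D, job E, job F}), so by Hall's theorem at most 5 of the 8 machines can be matched.

5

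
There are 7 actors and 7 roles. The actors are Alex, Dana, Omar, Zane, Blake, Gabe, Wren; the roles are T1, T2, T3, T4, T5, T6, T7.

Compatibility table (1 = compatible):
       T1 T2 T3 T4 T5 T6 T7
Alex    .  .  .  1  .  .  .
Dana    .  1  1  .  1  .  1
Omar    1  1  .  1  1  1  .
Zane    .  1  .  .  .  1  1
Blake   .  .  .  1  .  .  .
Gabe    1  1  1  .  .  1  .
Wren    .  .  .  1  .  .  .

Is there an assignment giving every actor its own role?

The set {Alex, Blake, Wren} has only 1 neighbour ({T4}), so by Hall's theorem at most 5 of the 7 actors can be matched.
Hence no matching covers every actor.

No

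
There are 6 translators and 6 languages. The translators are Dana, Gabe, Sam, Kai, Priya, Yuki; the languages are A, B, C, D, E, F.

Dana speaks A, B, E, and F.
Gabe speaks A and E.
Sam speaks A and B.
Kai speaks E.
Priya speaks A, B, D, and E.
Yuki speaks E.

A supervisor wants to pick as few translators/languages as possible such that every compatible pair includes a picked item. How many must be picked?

{Dana, Gabe, Sam, Priya, E} is a vertex cover of size 5: every edge has an endpoint in this set.
No smaller cover exists because Dana–F, Gabe–A, Sam–B, Kai–E, Priya–D is a matching of size 5, and a cover must include an endpoint of each of these disjoint edges (König's theorem).

5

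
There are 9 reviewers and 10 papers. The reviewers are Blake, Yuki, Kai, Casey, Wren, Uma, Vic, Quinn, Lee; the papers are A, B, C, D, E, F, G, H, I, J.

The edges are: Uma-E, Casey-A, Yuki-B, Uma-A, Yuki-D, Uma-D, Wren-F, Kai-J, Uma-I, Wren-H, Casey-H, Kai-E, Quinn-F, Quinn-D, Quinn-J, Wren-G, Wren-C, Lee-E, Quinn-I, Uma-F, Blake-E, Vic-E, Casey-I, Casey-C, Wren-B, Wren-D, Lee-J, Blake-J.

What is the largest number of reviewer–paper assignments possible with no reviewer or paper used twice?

One maximum matching: Blake→J, Yuki→B, Kai→E, Casey→I, Wren→G, Uma→A, Quinn→D.
The set {Blake, Kai, Vic, Lee} has only 2 neighbours ({E, J}), so by Hall's theorem at most 7 of the 9 reviewers can be matched.

7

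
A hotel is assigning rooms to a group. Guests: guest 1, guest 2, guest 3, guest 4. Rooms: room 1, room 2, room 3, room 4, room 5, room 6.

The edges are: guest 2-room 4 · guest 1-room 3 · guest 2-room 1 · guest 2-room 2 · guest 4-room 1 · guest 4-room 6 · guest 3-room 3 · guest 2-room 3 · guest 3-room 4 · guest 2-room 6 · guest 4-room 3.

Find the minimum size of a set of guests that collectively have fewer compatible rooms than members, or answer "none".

none

A matching saturating every guest exists, for instance guest 1→room 3, guest 2→room 2, guest 3→room 4, guest 4→room 6.
By Hall's marriage theorem, this means |N(S)| ≥ |S| for every subset S, so no violating subset exists.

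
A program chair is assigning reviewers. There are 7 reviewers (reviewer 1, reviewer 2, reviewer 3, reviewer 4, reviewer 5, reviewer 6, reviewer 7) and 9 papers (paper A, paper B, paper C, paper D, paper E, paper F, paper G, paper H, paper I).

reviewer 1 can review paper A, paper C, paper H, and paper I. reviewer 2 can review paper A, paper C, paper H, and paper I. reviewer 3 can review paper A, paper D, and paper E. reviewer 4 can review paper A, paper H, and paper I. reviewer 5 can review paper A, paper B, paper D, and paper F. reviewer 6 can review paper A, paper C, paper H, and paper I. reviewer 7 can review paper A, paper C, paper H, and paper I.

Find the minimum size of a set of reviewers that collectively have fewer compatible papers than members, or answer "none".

Take S = {reviewer 1, reviewer 2, reviewer 4, reviewer 6, reviewer 7}. Its neighbourhood is {paper A, paper C, paper H, paper I}, so |N(S)| = 4 < |S| = 5.
Every subset of size less than 5 has at least as many neighbours as members, so 5 is the minimum.

5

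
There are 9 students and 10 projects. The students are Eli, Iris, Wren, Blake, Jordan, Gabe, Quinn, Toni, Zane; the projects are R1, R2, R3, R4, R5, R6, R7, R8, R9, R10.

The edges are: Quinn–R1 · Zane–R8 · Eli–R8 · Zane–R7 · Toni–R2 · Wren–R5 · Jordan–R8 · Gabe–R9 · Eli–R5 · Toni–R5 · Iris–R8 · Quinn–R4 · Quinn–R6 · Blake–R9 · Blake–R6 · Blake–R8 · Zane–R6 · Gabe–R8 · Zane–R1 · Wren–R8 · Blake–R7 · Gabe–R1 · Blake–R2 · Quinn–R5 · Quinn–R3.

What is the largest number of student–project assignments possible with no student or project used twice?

7

For example, pair Eli–R5, Iris–R8, Blake–R9, Gabe–R1, Quinn–R6, Toni–R2, Zane–R7.
The set {Eli, Iris, Wren, Jordan} has only 2 neighbours ({R5, R8}), so by Hall's theorem at most 7 of the 9 students can be matched.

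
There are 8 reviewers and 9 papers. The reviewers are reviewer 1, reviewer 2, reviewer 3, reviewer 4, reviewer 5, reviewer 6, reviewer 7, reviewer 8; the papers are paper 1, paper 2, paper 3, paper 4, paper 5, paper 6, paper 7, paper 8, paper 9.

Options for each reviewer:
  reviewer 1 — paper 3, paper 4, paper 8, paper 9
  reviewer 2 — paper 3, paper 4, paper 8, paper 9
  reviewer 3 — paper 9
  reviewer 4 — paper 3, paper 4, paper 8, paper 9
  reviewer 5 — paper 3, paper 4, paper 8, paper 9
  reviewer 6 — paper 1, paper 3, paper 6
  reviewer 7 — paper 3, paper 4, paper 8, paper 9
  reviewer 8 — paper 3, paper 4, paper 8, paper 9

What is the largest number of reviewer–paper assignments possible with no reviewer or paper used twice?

5

A valid assignment of size 5: reviewer 1→paper 3, reviewer 2→paper 4, reviewer 3→paper 9, reviewer 4→paper 8, reviewer 6→paper 6.
The set {reviewer 1, reviewer 2, reviewer 3, reviewer 4, reviewer 5, reviewer 7, reviewer 8} has only 4 neighbours ({paper 3, paper 4, paper 8, paper 9}), so by Hall's theorem at most 5 of the 8 reviewers can be matched.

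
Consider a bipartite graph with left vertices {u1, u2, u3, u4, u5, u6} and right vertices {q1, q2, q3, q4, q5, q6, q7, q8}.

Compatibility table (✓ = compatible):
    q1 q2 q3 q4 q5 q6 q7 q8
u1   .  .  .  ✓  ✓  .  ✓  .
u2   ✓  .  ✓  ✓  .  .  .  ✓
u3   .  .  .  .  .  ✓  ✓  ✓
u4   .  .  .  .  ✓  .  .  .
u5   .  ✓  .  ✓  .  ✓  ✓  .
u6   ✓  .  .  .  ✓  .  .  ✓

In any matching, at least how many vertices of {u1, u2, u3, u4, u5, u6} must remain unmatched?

0

One maximum matching: u1→q4, u2→q3, u3→q7, u4→q5, u5→q6, u6→q8.
This saturates every left vertex, so 6 is the maximum.
That matches 6 of the 6, leaving 0 unmatched; no matching can do better.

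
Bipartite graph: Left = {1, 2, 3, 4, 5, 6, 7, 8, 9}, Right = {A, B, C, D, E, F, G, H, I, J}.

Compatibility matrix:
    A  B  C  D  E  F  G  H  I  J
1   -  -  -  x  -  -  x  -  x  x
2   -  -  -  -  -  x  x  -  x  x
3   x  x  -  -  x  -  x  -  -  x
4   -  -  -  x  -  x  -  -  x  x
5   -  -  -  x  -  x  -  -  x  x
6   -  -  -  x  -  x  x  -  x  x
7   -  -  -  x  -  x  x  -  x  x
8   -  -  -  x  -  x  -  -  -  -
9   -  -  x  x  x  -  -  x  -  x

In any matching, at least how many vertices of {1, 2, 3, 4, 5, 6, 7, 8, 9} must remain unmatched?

2

A valid assignment of size 7: 1–I, 2–G, 3–A, 4–F, 5–D, 6–J, 9–E.
The set {1, 2, 4, 5, 6, 7, 8} has only 5 neighbours ({D, F, G, I, J}), so by Hall's theorem at most 7 of the 9 left vertices can be matched.
That matches 7 of the 9, leaving 2 unmatched; no matching can do better.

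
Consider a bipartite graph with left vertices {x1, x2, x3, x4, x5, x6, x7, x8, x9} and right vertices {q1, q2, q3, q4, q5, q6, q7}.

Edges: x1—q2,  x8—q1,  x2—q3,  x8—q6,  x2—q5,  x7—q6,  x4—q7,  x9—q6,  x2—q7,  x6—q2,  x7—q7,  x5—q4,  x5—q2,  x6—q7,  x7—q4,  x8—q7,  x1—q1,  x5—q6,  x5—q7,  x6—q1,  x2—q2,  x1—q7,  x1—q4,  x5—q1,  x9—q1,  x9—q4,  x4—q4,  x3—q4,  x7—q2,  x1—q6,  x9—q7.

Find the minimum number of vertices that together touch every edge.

A maximum matching has 6 edges (e.g. x1–q1, x2–q5, x3–q4, x4–q7, x5–q6, x6–q2).
By König's theorem the minimum vertex cover has the same size. One such cover is {x2, q1, q2, q4, q6, q7}.

6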